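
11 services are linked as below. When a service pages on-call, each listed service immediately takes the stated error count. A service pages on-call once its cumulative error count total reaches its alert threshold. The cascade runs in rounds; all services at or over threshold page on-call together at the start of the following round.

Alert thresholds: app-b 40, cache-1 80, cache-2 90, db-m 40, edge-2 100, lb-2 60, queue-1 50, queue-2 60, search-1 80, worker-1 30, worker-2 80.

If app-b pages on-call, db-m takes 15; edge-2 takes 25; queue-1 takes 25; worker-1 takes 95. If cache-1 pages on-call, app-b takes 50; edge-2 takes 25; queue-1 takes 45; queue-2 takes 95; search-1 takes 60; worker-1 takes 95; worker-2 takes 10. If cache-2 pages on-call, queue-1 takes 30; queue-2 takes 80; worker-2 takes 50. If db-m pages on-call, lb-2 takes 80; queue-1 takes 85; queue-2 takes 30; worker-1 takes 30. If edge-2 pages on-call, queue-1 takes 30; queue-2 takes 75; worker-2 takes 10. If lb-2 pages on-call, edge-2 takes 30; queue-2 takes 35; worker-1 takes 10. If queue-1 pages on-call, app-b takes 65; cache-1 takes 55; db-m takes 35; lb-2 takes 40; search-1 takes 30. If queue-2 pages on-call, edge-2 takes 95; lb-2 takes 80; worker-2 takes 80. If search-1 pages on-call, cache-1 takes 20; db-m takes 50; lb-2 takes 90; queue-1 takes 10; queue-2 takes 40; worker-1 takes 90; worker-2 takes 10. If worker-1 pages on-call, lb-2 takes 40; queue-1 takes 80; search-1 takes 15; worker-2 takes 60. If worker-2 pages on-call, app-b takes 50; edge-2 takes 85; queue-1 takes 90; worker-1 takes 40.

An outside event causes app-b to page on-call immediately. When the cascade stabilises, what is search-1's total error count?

Round 1 — app-b pages on-call (initial).
  db-m: +15 → 15 < 40
  edge-2: +25 → 25 < 100
  queue-1: +25 → 25 < 50
  worker-1: +95 → 95 ≥ 30
Round 2 — worker-1 pages on-call.
  lb-2: +40 → 40 < 60
  queue-1: +80 → 105 ≥ 50
  search-1: +15 → 15 < 80
  worker-2: +60 → 60 < 80
Round 3 — queue-1 pages on-call.
  cache-1: +55 → 55 < 80
  db-m: +35 → 50 ≥ 40
  lb-2: +40 → 80 ≥ 60
  search-1: +30 → 45 < 80
Round 4 — db-m, lb-2 page on-call.
  edge-2: +30 → 55 < 100
  queue-2: +30+35 → 65 ≥ 60
Round 5 — queue-2 pages on-call.
  edge-2: +95 → 150 ≥ 100
  worker-2: +80 → 140 ≥ 80
Round 6 — edge-2, worker-2 page on-call.
No further pages.

45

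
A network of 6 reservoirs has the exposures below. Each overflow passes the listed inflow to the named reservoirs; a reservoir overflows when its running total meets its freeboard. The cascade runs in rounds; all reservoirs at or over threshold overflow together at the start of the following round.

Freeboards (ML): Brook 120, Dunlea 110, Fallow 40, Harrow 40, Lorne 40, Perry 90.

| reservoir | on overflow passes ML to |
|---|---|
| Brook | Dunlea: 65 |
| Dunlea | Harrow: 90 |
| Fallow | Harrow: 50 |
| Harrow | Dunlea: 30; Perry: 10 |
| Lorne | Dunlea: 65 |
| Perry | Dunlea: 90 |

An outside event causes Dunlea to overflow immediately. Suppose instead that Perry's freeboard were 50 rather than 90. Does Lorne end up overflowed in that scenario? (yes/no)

no

With Perry's freeboard at 50:
Round 1 — Dunlea overflows (initial).
  Harrow: +90 → 90 ≥ 40
Round 2 — Harrow overflows.
  Perry: +10 → 10 < 50
No further overflows.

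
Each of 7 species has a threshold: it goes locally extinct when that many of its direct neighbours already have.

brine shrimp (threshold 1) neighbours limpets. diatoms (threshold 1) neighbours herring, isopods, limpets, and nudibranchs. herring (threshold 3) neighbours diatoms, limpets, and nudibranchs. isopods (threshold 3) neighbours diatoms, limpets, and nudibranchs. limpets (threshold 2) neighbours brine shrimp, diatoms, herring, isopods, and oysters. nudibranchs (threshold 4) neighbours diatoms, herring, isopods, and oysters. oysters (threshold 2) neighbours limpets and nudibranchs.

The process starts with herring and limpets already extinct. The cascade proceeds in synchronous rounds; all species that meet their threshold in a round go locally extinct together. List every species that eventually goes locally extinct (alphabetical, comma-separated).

Round 1 — herring, limpets go locally extinct (initial).
Round 2 — checking thresholds:
  brine shrimp: 1 of 1 neighbours ≥ 1, goes locally extinct.
  diatoms: 2 of 4 neighbours ≥ 1, goes locally extinct.
  isopods: 1 of 3 neighbours < 3, holds.
  nudibranchs: 1 of 4 neighbours < 4, holds.
  oysters: 1 of 2 neighbours < 2, holds.
Round 3 — no new extinctions; cascade stops.

brine shrimp, diatoms, herring, limpets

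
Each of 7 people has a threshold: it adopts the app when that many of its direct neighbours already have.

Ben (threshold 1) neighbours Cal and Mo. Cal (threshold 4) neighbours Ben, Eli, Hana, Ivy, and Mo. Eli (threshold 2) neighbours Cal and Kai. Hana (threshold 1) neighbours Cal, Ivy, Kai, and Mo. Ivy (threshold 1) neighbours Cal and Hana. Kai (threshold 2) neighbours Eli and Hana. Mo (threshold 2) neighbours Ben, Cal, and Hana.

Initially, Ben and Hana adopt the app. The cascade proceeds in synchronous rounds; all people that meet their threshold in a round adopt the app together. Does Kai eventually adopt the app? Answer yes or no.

no

Round 1 — Ben, Hana adopt the app (initial).
Round 2 — checking thresholds:
  Cal: 2 of 5 neighbours < 4, below threshold.
  Ivy: 1 of 2 neighbours ≥ 1, adopts the app.
  Kai: 1 of 2 neighbours < 2, below threshold.
  Mo: 2 of 3 neighbours ≥ 2, adopts the app.
Round 3 — checking thresholds:
  Cal: 4 of 5 neighbours ≥ 4, adopts the app.
  Kai: 1 of 2 neighbours < 2, below threshold.
Round 4 — no new adoptions; cascade stops.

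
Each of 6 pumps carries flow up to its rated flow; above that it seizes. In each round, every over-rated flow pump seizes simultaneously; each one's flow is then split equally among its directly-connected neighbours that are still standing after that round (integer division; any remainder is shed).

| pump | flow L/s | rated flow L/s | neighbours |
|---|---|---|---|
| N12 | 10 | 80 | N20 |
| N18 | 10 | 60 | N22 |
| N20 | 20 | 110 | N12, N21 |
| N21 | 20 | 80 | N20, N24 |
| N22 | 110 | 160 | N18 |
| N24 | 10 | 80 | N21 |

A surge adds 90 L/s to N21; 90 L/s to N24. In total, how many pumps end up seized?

4

Round 1 — N21 at 110 > 80; N24 at 100 > 80. N21, N24 seize.
  N21 sheds 110 L/s to N20: 110 each.
    N20: 20+110 = 130 > 110
  N24 sheds 100 L/s: no online neighbours, lost.
Round 2 — N20 seizes.
  N20 sheds 130 L/s to N12: 130 each.
    N12: 10+130 = 140 > 80
Round 3 — N12 seizes.
  N12 sheds 140 L/s: no online neighbours, lost.
No further seizures.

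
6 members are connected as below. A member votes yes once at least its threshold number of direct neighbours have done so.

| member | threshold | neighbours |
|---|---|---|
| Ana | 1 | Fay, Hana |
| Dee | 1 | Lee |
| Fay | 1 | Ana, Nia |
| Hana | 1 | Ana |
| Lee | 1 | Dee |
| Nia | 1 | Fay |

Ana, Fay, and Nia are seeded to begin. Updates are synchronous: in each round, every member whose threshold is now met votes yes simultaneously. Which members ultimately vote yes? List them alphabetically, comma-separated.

Ana, Fay, Hana, Nia

Round 1 — Ana, Fay, Nia vote yes (initial).
Round 2 — checking thresholds:
  Hana: 1 of 1 neighbours ≥ 1, votes yes.
Round 3 — no new yes votes; cascade stops.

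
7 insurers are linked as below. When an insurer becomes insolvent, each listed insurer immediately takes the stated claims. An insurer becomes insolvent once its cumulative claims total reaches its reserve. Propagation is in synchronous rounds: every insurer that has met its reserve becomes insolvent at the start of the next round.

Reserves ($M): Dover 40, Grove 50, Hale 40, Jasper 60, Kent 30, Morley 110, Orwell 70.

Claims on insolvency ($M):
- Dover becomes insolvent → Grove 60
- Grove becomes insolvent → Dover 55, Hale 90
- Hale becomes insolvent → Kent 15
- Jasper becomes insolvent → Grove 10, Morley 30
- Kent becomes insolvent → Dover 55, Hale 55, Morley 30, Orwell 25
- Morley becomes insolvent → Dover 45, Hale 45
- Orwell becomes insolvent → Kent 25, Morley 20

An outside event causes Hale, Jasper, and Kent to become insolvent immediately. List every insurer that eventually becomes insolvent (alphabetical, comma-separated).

Dover, Grove, Hale, Jasper, Kent

Round 1 — Hale, Jasper, Kent become insolvent (initial).
  Dover: +55 → 55 ≥ 40
  Grove: +10 → 10 < 50
  Morley: +30+30 → 60 < 110
  Orwell: +25 → 25 < 70
Round 2 — Dover becomes insolvent.
  Grove: +60 → 70 ≥ 50
Round 3 — Grove becomes insolvent.
No further insolvencies.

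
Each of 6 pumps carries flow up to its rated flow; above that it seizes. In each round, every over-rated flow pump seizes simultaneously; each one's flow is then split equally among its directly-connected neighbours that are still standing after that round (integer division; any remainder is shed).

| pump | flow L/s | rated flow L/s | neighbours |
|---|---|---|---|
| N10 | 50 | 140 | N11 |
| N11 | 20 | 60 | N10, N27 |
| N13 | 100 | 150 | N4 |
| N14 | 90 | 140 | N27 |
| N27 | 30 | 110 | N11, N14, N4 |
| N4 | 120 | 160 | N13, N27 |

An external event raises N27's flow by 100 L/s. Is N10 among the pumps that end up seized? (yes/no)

Round 1 — N27 at 130 > 110. N27 seizes.
  N27 sheds 130 L/s to N11, N14, N4: 43 each (1 lost).
    N11: 20+43 = 63 > 60
    N14: 90+43 = 133 ≤ 140
    N4: 120+43 = 163 > 160
Round 2 — N11, N4 seize.
  N11 sheds 63 L/s to N10: 63 each.
    N10: 50+63 = 113 ≤ 140
  N4 sheds 163 L/s to N13: 163 each.
    N13: 100+163 = 263 > 150
Round 3 — N13 seizes.
  N13 sheds 263 L/s: no online neighbours, lost.
No further seizures.

no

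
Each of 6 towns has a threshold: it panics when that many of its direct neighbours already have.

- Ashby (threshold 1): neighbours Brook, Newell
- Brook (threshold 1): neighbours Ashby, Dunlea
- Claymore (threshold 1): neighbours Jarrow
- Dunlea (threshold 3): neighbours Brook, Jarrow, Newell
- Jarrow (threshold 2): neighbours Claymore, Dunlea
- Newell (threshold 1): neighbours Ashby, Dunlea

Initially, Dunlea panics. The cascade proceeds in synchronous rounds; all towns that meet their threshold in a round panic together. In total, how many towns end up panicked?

Round 1 — Dunlea panics (initial).
Round 2 — checking thresholds:
  Brook: 1 of 2 neighbours ≥ 1, panics.
  Jarrow: 1 of 2 neighbours < 2, not yet.
  Newell: 1 of 2 neighbours ≥ 1, panics.
Round 3 — checking thresholds:
  Ashby: 2 of 2 neighbours ≥ 1, panics.
  Jarrow: 1 of 2 neighbours < 2, not yet.
Round 4 — no new panics; cascade stops.

4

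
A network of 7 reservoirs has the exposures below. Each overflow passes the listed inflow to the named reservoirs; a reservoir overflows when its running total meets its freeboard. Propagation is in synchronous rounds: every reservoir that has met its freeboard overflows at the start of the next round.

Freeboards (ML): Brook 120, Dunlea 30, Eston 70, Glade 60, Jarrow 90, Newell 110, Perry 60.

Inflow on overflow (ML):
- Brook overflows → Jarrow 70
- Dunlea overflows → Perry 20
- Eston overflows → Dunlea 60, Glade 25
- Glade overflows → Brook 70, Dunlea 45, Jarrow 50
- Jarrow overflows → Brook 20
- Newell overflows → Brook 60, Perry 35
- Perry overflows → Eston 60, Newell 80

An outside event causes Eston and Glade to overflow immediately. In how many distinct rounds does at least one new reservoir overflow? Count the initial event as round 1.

Round 1 — Eston, Glade overflow (initial).
  Brook: +70 → 70 < 120
  Dunlea: +60+45 → 105 ≥ 30
  Jarrow: +50 → 50 < 90
Round 2 — Dunlea overflows.
  Perry: +20 → 20 < 60
No further overflows.

2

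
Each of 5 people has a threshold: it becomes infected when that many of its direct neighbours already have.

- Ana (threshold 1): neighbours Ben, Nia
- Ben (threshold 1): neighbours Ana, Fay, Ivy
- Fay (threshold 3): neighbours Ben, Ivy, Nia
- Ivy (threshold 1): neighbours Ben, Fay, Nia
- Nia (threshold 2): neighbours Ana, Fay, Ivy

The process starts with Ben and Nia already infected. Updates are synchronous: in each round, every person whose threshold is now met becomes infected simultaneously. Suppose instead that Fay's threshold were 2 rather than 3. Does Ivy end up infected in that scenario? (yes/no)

yes

With Fay's threshold at 2:
Round 1 — Ben, Nia become infected (initial).
Round 2 — checking thresholds:
  Ana: 2 of 2 neighbours ≥ 1, becomes infected.
  Fay: 2 of 3 neighbours ≥ 2, becomes infected.
  Ivy: 2 of 3 neighbours ≥ 1, becomes infected.
Round 3 — no new infections; cascade stops.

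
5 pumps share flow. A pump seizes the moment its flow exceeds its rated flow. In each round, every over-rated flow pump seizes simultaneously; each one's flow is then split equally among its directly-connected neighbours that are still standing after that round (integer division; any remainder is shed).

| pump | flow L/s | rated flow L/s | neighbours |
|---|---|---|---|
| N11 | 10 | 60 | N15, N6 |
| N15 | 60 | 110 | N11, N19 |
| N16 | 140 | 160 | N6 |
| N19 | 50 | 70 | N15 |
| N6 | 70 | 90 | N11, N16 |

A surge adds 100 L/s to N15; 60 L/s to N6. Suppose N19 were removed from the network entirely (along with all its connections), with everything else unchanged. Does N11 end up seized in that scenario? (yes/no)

yes

With N19 removed:
Round 1 — N15 at 160 > 110; N6 at 130 > 90. N15, N6 seize.
  N15 sheds 160 L/s to N11: 160 each.
    N11: 10+160 = 170 > 60
  N6 sheds 130 L/s to N11, N16: 65 each.
    N11: 170+65 = 235 > 60
    N16: 140+65 = 205 > 160
Round 2 — N11, N16 seize.
  N11 sheds 235 L/s: no online neighbours, lost.
  N16 sheds 205 L/s: no online neighbours, lost.
No further seizures.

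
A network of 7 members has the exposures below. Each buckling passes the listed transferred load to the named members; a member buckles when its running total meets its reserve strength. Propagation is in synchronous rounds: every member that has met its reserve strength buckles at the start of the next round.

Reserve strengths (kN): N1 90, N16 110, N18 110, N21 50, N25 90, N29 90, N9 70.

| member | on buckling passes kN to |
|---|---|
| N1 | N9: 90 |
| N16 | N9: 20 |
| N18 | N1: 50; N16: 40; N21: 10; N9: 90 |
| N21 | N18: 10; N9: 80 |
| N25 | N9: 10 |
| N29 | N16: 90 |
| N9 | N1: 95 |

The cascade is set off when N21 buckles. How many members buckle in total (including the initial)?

Round 1 — N21 buckles (initial).
  N18: +10 → 10 < 110
  N9: +80 → 80 ≥ 70
Round 2 — N9 buckles.
  N1: +95 → 95 ≥ 90
Round 3 — N1 buckles.
No further bucklings.

3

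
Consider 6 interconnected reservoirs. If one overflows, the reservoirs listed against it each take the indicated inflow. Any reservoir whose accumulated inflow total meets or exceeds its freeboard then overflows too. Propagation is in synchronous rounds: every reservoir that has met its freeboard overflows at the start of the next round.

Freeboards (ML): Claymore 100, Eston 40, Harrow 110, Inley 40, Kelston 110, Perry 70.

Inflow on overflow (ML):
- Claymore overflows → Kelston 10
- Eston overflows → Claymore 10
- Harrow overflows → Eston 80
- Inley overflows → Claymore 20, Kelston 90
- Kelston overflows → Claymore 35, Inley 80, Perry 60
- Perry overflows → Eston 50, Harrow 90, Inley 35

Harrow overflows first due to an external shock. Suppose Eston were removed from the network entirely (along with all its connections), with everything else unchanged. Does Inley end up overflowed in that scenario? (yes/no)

no

With Eston removed:
Round 1 — Harrow overflows (initial).
No further overflows.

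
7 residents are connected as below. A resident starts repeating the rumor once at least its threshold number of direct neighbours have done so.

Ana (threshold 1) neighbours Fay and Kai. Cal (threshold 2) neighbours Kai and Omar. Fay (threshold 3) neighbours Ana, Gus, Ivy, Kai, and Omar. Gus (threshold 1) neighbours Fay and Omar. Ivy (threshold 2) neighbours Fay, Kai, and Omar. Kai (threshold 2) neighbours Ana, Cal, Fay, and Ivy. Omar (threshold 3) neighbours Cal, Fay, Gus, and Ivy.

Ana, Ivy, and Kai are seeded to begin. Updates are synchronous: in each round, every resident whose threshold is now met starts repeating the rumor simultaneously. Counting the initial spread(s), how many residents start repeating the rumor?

Round 1 — Ana, Ivy, Kai start repeating the rumor (initial).
Round 2 — checking thresholds:
  Cal: 1 of 2 neighbours < 2, holds.
  Fay: 3 of 5 neighbours ≥ 3, starts repeating the rumor.
  Omar: 1 of 4 neighbours < 3, holds.
Round 3 — checking thresholds:
  Cal: 1 of 2 neighbours < 2, holds.
  Gus: 1 of 2 neighbours ≥ 1, starts repeating the rumor.
  Omar: 2 of 4 neighbours < 3, holds.
Round 4 — checking thresholds:
  Cal: 1 of 2 neighbours < 2, holds.
  Omar: 3 of 4 neighbours ≥ 3, starts repeating the rumor.
Round 5 — checking thresholds:
  Cal: 2 of 2 neighbours ≥ 2, starts repeating the rumor.
Round 6 — no new spreads; cascade stops.

7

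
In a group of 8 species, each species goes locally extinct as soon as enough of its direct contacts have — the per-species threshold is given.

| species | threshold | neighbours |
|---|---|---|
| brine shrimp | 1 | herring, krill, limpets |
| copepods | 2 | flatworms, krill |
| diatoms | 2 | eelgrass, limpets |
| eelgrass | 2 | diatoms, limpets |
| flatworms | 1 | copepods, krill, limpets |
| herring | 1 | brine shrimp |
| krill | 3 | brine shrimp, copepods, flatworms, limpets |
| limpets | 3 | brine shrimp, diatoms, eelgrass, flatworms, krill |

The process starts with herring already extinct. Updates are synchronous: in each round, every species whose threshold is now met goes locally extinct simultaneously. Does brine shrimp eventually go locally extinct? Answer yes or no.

Round 1 — herring goes locally extinct (initial).
Round 2 — checking thresholds:
  brine shrimp: 1 of 3 neighbours ≥ 1, goes locally extinct.
Round 3 — no new extinctions; cascade stops.

yes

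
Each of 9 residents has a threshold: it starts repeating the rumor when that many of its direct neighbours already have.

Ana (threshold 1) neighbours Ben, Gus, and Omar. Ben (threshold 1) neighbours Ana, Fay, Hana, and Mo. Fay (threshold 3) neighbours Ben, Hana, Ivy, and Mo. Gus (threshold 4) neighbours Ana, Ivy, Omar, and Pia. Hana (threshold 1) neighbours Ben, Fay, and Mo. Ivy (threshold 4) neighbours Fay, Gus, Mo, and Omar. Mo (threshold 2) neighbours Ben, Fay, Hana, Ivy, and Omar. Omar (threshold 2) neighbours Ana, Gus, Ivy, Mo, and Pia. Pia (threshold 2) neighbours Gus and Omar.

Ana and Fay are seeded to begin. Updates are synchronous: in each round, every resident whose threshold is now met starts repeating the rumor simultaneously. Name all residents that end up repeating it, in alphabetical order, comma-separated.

Ana, Ben, Fay, Hana, Mo, Omar

Round 1 — Ana, Fay start repeating the rumor (initial).
Round 2 — checking thresholds:
  Ben: 2 of 4 neighbours ≥ 1, starts repeating the rumor.
  Gus: 1 of 4 neighbours < 4, below threshold.
  Hana: 1 of 3 neighbours ≥ 1, starts repeating the rumor.
  Ivy: 1 of 4 neighbours < 4, below threshold.
  Mo: 1 of 5 neighbours < 2, below threshold.
  Omar: 1 of 5 neighbours < 2, below threshold.
Round 3 — checking thresholds:
  Gus: 1 of 4 neighbours < 4, below threshold.
  Ivy: 1 of 4 neighbours < 4, below threshold.
  Mo: 3 of 5 neighbours ≥ 2, starts repeating the rumor.
  Omar: 1 of 5 neighbours < 2, below threshold.
Round 4 — checking thresholds:
  Gus: 1 of 4 neighbours < 4, below threshold.
  Ivy: 2 of 4 neighbours < 4, below threshold.
  Omar: 2 of 5 neighbours ≥ 2, starts repeating the rumor.
Round 5 — no new spreads; cascade stops.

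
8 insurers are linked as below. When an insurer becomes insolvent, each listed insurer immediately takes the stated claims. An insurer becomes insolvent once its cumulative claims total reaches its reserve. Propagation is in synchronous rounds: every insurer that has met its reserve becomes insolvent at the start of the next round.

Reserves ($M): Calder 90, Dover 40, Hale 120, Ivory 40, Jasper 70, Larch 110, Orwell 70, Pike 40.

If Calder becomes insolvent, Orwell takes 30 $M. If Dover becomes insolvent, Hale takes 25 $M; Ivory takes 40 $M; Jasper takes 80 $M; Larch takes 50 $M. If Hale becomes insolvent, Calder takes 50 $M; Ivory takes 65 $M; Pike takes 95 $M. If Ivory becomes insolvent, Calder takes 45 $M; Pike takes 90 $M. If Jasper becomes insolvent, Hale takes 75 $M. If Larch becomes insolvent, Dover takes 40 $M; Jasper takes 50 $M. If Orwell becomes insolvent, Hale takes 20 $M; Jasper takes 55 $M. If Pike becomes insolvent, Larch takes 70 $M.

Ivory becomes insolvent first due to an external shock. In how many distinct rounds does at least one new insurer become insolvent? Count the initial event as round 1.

2

Round 1 — Ivory becomes insolvent (initial).
  Calder: +45 → 45 < 90
  Pike: +90 → 90 ≥ 40
Round 2 — Pike becomes insolvent.
  Larch: +70 → 70 < 110
No further insolvencies.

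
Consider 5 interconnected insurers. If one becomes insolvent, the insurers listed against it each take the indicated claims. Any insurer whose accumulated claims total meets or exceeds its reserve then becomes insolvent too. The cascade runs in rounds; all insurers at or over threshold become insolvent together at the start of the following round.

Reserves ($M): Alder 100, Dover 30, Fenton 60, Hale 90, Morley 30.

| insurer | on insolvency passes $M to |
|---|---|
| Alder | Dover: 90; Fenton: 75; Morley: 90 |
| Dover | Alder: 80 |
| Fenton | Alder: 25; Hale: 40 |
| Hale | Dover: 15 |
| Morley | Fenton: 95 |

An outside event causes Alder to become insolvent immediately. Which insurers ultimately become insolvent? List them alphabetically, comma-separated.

Round 1 — Alder becomes insolvent (initial).
  Dover: +90 → 90 ≥ 30
  Fenton: +75 → 75 ≥ 60
  Morley: +90 → 90 ≥ 30
Round 2 — Dover, Fenton, Morley become insolvent.
  Hale: +40 → 40 < 90
No further insolvencies.

Alder, Dover, Fenton, Morley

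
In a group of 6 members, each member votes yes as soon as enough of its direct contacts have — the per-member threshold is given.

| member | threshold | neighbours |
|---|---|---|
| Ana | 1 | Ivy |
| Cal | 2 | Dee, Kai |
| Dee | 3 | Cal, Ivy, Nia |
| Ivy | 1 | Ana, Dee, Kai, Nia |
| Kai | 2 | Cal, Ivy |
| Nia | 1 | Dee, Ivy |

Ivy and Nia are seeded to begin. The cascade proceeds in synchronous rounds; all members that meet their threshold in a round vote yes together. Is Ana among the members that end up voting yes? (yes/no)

yes

Round 1 — Ivy, Nia vote yes (initial).
Round 2 — checking thresholds:
  Ana: 1 of 1 neighbours ≥ 1, votes yes.
  Dee: 2 of 3 neighbours < 3, below threshold.
  Kai: 1 of 2 neighbours < 2, below threshold.
Round 3 — no new yes votes; cascade stops.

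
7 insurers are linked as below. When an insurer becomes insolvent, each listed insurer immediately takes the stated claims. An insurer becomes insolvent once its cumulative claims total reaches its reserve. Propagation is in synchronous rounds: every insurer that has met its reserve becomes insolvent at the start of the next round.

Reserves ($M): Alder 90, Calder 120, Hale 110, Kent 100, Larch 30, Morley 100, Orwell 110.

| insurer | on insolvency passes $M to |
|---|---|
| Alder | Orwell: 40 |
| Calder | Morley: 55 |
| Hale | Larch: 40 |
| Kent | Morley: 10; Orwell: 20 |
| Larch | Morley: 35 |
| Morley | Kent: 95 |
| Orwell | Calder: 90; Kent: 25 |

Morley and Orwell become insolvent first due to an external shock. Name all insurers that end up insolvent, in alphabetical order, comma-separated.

Round 1 — Morley, Orwell become insolvent (initial).
  Calder: +90 → 90 < 120
  Kent: +95+25 → 120 ≥ 100
Round 2 — Kent becomes insolvent.
No further insolvencies.

Kent, Morley, Orwell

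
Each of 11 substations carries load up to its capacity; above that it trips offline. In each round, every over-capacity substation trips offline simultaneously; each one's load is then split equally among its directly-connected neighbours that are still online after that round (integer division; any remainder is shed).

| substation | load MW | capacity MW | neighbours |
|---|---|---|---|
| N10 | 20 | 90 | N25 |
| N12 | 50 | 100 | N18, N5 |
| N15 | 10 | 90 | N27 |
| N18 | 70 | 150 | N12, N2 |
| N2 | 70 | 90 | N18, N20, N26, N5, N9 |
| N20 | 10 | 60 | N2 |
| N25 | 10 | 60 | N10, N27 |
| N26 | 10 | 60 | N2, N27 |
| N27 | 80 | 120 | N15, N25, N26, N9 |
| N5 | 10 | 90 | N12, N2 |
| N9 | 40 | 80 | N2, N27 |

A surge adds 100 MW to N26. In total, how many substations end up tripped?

4

Round 1 — N26 at 110 > 60. N26 trips offline.
  N26 sheds 110 MW to N2, N27: 55 each.
    N2: 70+55 = 125 > 90
    N27: 80+55 = 135 > 120
Round 2 — N2, N27 trip offline.
  N2 sheds 125 MW to N18, N20, N5, N9: 31 each (1 lost).
    N18: 70+31 = 101 ≤ 150
    N20: 10+31 = 41 ≤ 60
    N5: 10+31 = 41 ≤ 90
    N9: 40+31 = 71 ≤ 80
  N27 sheds 135 MW to N15, N25, N9: 45 each.
    N15: 10+45 = 55 ≤ 90
    N25: 10+45 = 55 ≤ 60
    N9: 71+45 = 116 > 80
Round 3 — N9 trips offline.
  N9 sheds 116 MW: no online neighbours, lost.
No further trips.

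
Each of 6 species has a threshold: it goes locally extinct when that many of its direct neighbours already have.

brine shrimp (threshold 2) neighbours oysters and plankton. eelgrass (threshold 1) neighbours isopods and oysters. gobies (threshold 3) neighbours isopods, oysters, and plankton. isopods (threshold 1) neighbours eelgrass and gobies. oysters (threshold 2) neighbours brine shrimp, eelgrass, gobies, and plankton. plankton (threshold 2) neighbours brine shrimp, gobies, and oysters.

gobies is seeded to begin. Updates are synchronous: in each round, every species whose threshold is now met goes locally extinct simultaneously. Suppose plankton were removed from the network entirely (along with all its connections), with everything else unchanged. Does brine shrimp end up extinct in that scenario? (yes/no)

With plankton removed:
Round 1 — gobies goes locally extinct (initial).
Round 2 — checking thresholds:
  isopods: 1 of 2 neighbours ≥ 1, goes locally extinct.
  oysters: 1 of 3 neighbours < 2, not yet.
Round 3 — checking thresholds:
  eelgrass: 1 of 2 neighbours ≥ 1, goes locally extinct.
  oysters: 1 of 3 neighbours < 2, not yet.
Round 4 — checking thresholds:
  oysters: 2 of 3 neighbours ≥ 2, goes locally extinct.
Round 5 — no new extinctions; cascade stops.

no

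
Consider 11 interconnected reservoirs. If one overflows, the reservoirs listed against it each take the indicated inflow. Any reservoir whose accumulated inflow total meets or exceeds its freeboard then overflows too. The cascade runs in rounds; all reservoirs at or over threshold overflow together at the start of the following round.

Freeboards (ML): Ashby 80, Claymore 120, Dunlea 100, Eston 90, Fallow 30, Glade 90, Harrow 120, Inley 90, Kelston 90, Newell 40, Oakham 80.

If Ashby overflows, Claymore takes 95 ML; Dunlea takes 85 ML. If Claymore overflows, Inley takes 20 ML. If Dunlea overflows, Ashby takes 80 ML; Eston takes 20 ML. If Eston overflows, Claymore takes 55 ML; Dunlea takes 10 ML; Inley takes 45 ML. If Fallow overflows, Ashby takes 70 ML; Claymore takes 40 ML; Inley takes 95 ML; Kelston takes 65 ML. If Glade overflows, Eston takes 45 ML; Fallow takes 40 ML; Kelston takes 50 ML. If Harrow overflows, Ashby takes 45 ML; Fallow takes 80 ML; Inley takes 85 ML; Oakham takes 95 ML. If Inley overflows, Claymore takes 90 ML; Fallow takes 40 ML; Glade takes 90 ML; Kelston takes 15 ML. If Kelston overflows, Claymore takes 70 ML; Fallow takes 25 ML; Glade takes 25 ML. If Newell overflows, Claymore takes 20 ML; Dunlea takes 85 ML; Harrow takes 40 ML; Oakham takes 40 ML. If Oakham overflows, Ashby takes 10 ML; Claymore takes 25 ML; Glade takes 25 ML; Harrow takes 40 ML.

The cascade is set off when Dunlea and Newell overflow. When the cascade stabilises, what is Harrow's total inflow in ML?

40

Round 1 — Dunlea, Newell overflow (initial).
  Ashby: +80 → 80 ≥ 80
  Claymore: +20 → 20 < 120
  Eston: +20 → 20 < 90
  Harrow: +40 → 40 < 120
  Oakham: +40 → 40 < 80
Round 2 — Ashby overflows.
  Claymore: +95 → 115 < 120
No further overflows.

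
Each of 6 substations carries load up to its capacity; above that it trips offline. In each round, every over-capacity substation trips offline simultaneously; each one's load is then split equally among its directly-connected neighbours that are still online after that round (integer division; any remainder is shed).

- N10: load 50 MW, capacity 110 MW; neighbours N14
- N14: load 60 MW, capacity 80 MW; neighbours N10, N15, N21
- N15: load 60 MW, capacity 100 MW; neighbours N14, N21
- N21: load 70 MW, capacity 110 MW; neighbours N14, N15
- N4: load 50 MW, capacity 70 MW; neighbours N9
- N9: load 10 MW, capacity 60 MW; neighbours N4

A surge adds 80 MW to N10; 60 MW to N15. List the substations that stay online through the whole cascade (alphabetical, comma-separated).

N4, N9

Round 1 — N10 at 130 > 110; N15 at 120 > 100. N10, N15 trip offline.
  N10 sheds 130 MW to N14: 130 each.
    N14: 60+130 = 190 > 80
  N15 sheds 120 MW to N14, N21: 60 each.
    N14: 190+60 = 250 > 80
    N21: 70+60 = 130 > 110
Round 2 — N14, N21 trip offline.
  N14 sheds 250 MW: no online neighbours, lost.
  N21 sheds 130 MW: no online neighbours, lost.
No further trips.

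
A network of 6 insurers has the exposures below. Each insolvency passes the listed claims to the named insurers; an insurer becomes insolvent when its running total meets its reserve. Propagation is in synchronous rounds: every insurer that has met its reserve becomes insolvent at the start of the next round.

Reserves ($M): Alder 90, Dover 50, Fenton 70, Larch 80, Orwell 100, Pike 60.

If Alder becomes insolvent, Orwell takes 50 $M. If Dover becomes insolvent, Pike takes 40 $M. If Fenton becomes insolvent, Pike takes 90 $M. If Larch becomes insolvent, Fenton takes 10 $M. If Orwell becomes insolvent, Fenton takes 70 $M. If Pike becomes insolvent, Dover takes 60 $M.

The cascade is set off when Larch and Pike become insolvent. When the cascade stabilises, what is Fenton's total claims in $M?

10

Round 1 — Larch, Pike become insolvent (initial).
  Dover: +60 → 60 ≥ 50
  Fenton: +10 → 10 < 70
Round 2 — Dover becomes insolvent.
No further insolvencies.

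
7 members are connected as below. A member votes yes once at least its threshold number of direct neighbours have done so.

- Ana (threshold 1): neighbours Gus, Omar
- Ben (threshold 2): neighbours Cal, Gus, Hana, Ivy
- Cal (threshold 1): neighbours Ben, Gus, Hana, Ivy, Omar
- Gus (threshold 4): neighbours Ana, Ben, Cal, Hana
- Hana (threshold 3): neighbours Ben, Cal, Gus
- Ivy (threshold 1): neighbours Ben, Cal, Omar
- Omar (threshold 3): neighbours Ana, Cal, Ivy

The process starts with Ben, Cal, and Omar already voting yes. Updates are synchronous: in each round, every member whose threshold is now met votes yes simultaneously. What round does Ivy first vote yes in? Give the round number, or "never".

Round 1 — Ben, Cal, Omar vote yes (initial).
Round 2 — checking thresholds:
  Ana: 1 of 2 neighbours ≥ 1, votes yes.
  Gus: 2 of 4 neighbours < 4, below threshold.
  Hana: 2 of 3 neighbours < 3, below threshold.
  Ivy: 3 of 3 neighbours ≥ 1, votes yes.
Round 3 — no new yes votes; cascade stops.

2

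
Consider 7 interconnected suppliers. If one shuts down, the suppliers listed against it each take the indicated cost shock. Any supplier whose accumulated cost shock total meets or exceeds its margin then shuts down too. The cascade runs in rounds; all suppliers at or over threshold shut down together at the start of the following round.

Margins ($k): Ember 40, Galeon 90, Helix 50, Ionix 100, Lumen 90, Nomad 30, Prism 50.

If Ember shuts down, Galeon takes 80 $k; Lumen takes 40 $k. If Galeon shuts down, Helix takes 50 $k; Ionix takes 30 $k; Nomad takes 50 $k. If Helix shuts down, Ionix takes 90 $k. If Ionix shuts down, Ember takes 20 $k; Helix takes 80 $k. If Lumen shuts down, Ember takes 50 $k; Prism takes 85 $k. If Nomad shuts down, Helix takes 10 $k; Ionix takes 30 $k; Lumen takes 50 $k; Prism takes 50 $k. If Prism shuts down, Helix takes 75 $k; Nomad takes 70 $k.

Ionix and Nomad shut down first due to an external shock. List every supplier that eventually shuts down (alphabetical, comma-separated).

Helix, Ionix, Nomad, Prism

Round 1 — Ionix, Nomad shut down (initial).
  Ember: +20 → 20 < 40
  Helix: +80+10 → 90 ≥ 50
  Lumen: +50 → 50 < 90
  Prism: +50 → 50 ≥ 50
Round 2 — Helix, Prism shut down.
No further shutdowns.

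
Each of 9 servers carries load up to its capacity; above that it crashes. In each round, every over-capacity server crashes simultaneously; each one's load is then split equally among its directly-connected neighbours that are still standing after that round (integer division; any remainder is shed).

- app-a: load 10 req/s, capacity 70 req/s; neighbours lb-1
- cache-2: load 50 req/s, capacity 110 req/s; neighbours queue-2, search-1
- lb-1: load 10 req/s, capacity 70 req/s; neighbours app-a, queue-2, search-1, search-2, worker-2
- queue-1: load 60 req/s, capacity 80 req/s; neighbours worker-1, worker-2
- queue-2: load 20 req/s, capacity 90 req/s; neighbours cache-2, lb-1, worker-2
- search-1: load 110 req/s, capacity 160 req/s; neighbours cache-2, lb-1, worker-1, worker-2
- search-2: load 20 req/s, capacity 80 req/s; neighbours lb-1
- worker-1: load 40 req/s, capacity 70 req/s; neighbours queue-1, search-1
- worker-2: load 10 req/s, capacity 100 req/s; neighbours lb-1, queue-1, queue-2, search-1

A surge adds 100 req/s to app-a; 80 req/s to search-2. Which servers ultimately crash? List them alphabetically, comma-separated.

Round 1 — app-a at 110 > 70; search-2 at 100 > 80. app-a, search-2 crash.
  app-a sheds 110 req/s to lb-1: 110 each.
    lb-1: 10+110 = 120 > 70
  search-2 sheds 100 req/s to lb-1: 100 each.
    lb-1: 120+100 = 220 > 70
Round 2 — lb-1 crashes.
  lb-1 sheds 220 req/s to queue-2, search-1, worker-2: 73 each (1 lost).
    queue-2: 20+73 = 93 > 90
    search-1: 110+73 = 183 > 160
    worker-2: 10+73 = 83 ≤ 100
Round 3 — queue-2, search-1 crash.
  queue-2 sheds 93 req/s to cache-2, worker-2: 46 each (1 lost).
    cache-2: 50+46 = 96 ≤ 110
    worker-2: 83+46 = 129 > 100
  search-1 sheds 183 req/s to cache-2, worker-1, worker-2: 61 each.
    cache-2: 96+61 = 157 > 110
    worker-1: 40+61 = 101 > 70
    worker-2: 129+61 = 190 > 100
Round 4 — cache-2, worker-1, worker-2 crash.
  cache-2 sheds 157 req/s: no online neighbours, lost.
  worker-1 sheds 101 req/s to queue-1: 101 each.
    queue-1: 60+101 = 161 > 80
  worker-2 sheds 190 req/s to queue-1: 190 each.
    queue-1: 161+190 = 351 > 80
Round 5 — queue-1 crashes.
  queue-1 sheds 351 req/s: no online neighbours, lost.
No further crashes.

app-a, cache-2, lb-1, queue-1, queue-2, search-1, search-2, worker-1, worker-2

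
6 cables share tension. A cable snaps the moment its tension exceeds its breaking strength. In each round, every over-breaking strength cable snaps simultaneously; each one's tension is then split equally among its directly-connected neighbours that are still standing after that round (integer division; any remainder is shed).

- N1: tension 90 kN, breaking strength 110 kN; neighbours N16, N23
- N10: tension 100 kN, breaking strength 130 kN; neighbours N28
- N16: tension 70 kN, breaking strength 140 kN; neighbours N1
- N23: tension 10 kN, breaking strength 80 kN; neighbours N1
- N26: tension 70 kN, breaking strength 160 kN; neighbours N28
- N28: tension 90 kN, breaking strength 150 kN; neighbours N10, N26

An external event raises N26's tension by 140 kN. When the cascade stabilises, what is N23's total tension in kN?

Round 1 — N26 at 210 > 160. N26 snaps.
  N26 sheds 210 kN to N28: 210 each.
    N28: 90+210 = 300 > 150
Round 2 — N28 snaps.
  N28 sheds 300 kN to N10: 300 each.
    N10: 100+300 = 400 > 130
Round 3 — N10 snaps.
  N10 sheds 400 kN: no online neighbours, lost.
No further breaks.

10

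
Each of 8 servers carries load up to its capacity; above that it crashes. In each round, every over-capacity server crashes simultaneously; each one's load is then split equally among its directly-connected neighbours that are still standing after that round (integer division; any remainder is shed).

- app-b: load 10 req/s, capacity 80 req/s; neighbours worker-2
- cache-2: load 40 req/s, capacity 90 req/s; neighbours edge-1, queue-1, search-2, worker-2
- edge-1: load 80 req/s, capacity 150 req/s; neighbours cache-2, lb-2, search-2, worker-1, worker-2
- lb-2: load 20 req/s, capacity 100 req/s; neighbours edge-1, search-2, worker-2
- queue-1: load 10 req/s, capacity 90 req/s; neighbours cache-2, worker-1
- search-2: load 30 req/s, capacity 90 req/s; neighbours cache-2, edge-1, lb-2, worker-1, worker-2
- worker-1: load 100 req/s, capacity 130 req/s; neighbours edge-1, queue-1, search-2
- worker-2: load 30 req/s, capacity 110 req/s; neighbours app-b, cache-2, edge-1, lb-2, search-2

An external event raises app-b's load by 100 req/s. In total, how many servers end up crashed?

Round 1 — app-b at 110 > 80. app-b crashes.
  app-b sheds 110 req/s to worker-2: 110 each.
    worker-2: 30+110 = 140 > 110
Round 2 — worker-2 crashes.
  worker-2 sheds 140 req/s to cache-2, edge-1, lb-2, search-2: 35 each.
    cache-2: 40+35 = 75 ≤ 90
    edge-1: 80+35 = 115 ≤ 150
    lb-2: 20+35 = 55 ≤ 100
    search-2: 30+35 = 65 ≤ 90
No further crashes.

2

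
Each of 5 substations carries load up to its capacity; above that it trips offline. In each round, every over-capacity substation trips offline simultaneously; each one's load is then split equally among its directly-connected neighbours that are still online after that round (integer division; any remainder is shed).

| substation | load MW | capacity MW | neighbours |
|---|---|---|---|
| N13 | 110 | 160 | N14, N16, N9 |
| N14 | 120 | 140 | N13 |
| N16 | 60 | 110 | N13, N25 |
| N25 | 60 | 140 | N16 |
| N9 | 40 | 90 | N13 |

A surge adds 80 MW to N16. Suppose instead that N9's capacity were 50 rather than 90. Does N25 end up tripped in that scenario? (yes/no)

no

With N9's capacity at 50:
Round 1 — N16 at 140 > 110. N16 trips offline.
  N16 sheds 140 MW to N13, N25: 70 each.
    N13: 110+70 = 180 > 160
    N25: 60+70 = 130 ≤ 140
Round 2 — N13 trips offline.
  N13 sheds 180 MW to N14, N9: 90 each.
    N14: 120+90 = 210 > 140
    N9: 40+90 = 130 > 50
Round 3 — N14, N9 trip offline.
  N14 sheds 210 MW: no online neighbours, lost.
  N9 sheds 130 MW: no online neighbours, lost.
No further trips.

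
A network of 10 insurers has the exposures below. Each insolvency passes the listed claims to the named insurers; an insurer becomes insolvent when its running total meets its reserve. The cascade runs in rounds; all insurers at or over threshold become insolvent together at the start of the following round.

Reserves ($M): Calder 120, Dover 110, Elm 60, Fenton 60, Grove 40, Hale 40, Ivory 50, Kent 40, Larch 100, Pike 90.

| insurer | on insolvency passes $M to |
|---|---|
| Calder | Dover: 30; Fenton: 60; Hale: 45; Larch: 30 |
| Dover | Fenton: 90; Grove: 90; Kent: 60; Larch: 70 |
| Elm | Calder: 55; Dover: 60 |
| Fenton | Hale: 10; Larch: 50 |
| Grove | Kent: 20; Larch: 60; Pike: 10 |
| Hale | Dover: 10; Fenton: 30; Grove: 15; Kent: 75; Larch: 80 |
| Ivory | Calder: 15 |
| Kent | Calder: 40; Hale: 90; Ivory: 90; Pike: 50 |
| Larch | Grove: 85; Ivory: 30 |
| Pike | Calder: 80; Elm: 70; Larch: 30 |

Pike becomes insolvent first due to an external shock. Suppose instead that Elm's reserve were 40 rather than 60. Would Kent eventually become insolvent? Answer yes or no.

With Elm's reserve at 40:
Round 1 — Pike becomes insolvent (initial).
  Calder: +80 → 80 < 120
  Elm: +70 → 70 ≥ 40
  Larch: +30 → 30 < 100
Round 2 — Elm becomes insolvent.
  Calder: +55 → 135 ≥ 120
  Dover: +60 → 60 < 110
Round 3 — Calder becomes insolvent.
  Dover: +30 → 90 < 110
  Fenton: +60 → 60 ≥ 60
  Hale: +45 → 45 ≥ 40
  Larch: +30 → 60 < 100
Round 4 — Fenton, Hale become insolvent.
  Dover: +10 → 100 < 110
  Grove: +15 → 15 < 40
  Kent: +75 → 75 ≥ 40
  Larch: +50+80 → 190 ≥ 100
Round 5 — Kent, Larch become insolvent.
  Grove: +85 → 100 ≥ 40
  Ivory: +90+30 → 120 ≥ 50
Round 6 — Grove, Ivory become insolvent.
No further insolvencies.

yes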